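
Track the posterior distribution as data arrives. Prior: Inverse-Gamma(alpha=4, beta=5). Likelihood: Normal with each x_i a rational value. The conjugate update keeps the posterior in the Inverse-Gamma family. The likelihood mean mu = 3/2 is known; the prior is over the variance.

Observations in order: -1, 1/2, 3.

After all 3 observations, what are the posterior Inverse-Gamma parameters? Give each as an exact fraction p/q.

obs 1: x=-1 → posterior Inverse-Gamma(9/2, 65/8)
obs 2: x=1/2 → posterior Inverse-Gamma(5, 69/8)
obs 3: x=3 → posterior Inverse-Gamma(11/2, 39/4)

alpha=11/2, beta=39/4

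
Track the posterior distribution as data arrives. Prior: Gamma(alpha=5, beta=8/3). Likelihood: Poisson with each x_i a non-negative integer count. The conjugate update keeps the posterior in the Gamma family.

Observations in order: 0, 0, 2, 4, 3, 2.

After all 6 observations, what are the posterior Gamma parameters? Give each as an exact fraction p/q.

obs 1: x=0 → posterior Gamma(5, 11/3)
obs 2: x=0 → posterior Gamma(5, 14/3)
obs 3: x=2 → posterior Gamma(7, 17/3)
obs 4: x=4 → posterior Gamma(11, 20/3)
obs 5: x=3 → posterior Gamma(14, 23/3)
obs 6: x=2 → posterior Gamma(16, 26/3)

alpha=16, beta=26/3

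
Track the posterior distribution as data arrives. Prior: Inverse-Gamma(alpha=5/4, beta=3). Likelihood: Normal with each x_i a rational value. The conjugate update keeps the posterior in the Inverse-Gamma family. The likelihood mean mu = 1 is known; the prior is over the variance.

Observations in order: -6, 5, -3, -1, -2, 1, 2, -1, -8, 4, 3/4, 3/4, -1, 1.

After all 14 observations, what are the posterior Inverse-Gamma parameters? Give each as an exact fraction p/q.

obs 1: x=-6 → posterior Inverse-Gamma(7/4, 55/2)
obs 2: x=5 → posterior Inverse-Gamma(9/4, 71/2)
obs 3: x=-3 → posterior Inverse-Gamma(11/4, 87/2)
obs 4: x=-1 → posterior Inverse-Gamma(13/4, 91/2)
obs 5: x=-2 → posterior Inverse-Gamma(15/4, 50)
obs 6: x=1 → posterior Inverse-Gamma(17/4, 50)
obs 7: x=2 → posterior Inverse-Gamma(19/4, 101/2)
obs 8: x=-1 → posterior Inverse-Gamma(21/4, 105/2)
obs 9: x=-8 → posterior Inverse-Gamma(23/4, 93)
obs 10: x=4 → posterior Inverse-Gamma(25/4, 195/2)
obs 11: x=3/4 → posterior Inverse-Gamma(27/4, 3121/32)
obs 12: x=3/4 → posterior Inverse-Gamma(29/4, 1561/16)
obs 13: x=-1 → posterior Inverse-Gamma(31/4, 1593/16)
obs 14: x=1 → posterior Inverse-Gamma(33/4, 1593/16)

alpha=33/4, beta=1593/16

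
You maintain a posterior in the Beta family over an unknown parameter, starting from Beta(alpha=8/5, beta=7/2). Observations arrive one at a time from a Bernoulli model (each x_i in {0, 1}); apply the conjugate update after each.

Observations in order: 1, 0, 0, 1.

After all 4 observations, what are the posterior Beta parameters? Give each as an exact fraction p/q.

alpha=18/5, beta=11/2

obs 1: x=1 → posterior Beta(13/5, 7/2)
obs 2: x=0 → posterior Beta(13/5, 9/2)
obs 3: x=0 → posterior Beta(13/5, 11/2)
obs 4: x=1 → posterior Beta(18/5, 11/2)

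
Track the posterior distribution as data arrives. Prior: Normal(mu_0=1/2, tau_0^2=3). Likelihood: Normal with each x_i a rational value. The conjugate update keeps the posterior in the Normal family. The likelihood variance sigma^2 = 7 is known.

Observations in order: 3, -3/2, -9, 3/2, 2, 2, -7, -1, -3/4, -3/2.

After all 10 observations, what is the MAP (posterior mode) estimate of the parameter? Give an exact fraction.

-133/148

obs 1: x=3 → posterior Normal(5/4, 21/10)
obs 2: x=-3/2 → posterior Normal(8/13, 21/13)
obs 3: x=-9 → posterior Normal(-19/16, 21/16)
obs 4: x=3/2 → posterior Normal(-29/38, 21/19)
obs 5: x=2 → posterior Normal(-17/44, 21/22)
obs 6: x=2 → posterior Normal(-1/10, 21/25)
obs 7: x=-7 → posterior Normal(-47/56, 3/4)
obs 8: x=-1 → posterior Normal(-53/62, 21/31)
obs 9: x=-3/4 → posterior Normal(-115/136, 21/34)
obs 10: x=-3/2 → posterior Normal(-133/148, 21/37)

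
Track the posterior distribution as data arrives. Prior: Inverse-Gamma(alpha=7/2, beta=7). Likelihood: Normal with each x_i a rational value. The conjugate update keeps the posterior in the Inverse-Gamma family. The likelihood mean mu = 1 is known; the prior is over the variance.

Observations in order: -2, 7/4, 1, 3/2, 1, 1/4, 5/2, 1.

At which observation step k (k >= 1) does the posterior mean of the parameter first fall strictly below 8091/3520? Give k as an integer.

obs 1: x=-2 → posterior Inverse-Gamma(4, 23/2)
obs 2: x=7/4 → posterior Inverse-Gamma(9/2, 377/32)
obs 3: x=1 → posterior Inverse-Gamma(5, 377/32)
obs 4: x=3/2 → posterior Inverse-Gamma(11/2, 381/32)
obs 5: x=1 → posterior Inverse-Gamma(6, 381/32)
obs 6: x=1/4 → posterior Inverse-Gamma(13/2, 195/16)
obs 7: x=5/2 → posterior Inverse-Gamma(7, 213/16)
obs 8: x=1 → posterior Inverse-Gamma(15/2, 213/16)

k = 6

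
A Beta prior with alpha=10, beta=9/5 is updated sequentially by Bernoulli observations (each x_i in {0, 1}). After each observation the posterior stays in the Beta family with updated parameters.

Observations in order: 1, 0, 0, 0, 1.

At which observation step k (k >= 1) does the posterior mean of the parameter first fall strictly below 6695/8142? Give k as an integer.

k = 2

obs 1: x=1 → posterior Beta(11, 9/5)
obs 2: x=0 → posterior Beta(11, 14/5)
obs 3: x=0 → posterior Beta(11, 19/5)
obs 4: x=0 → posterior Beta(11, 24/5)
obs 5: x=1 → posterior Beta(12, 24/5)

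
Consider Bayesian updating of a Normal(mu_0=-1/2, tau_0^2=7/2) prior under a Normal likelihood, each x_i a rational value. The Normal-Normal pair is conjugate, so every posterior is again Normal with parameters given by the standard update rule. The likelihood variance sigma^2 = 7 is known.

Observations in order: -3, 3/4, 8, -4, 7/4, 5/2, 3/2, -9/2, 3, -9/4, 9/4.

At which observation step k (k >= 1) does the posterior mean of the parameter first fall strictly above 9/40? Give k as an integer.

obs 1: x=-3 → posterior Normal(-4/3, 7/3)
obs 2: x=3/4 → posterior Normal(-13/16, 7/4)
obs 3: x=8 → posterior Normal(19/20, 7/5)
obs 4: x=-4 → posterior Normal(1/8, 7/6)
obs 5: x=7/4 → posterior Normal(5/14, 1)
obs 6: x=5/2 → posterior Normal(5/8, 7/8)
obs 7: x=3/2 → posterior Normal(13/18, 7/9)
obs 8: x=-9/2 → posterior Normal(1/5, 7/10)
obs 9: x=3 → posterior Normal(5/11, 7/11)
obs 10: x=-9/4 → posterior Normal(11/48, 7/12)
obs 11: x=9/4 → posterior Normal(5/13, 7/13)

k = 3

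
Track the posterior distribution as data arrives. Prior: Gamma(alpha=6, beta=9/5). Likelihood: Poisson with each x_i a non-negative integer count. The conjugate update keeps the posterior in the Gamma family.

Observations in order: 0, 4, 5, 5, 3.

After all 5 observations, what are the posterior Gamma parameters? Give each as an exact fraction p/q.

alpha=23, beta=34/5

obs 1: x=0 → posterior Gamma(6, 14/5)
obs 2: x=4 → posterior Gamma(10, 19/5)
obs 3: x=5 → posterior Gamma(15, 24/5)
obs 4: x=5 → posterior Gamma(20, 29/5)
obs 5: x=3 → posterior Gamma(23, 34/5)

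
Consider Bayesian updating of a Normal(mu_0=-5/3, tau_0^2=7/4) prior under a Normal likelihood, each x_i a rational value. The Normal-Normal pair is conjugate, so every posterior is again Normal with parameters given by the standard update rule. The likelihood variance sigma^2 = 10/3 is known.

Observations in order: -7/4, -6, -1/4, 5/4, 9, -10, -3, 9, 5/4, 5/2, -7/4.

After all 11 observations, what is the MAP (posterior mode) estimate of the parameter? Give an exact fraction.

-737/3252

obs 1: x=-7/4 → posterior Normal(-1241/732, 70/61)
obs 2: x=-6 → posterior Normal(-2753/984, 35/41)
obs 3: x=-1/4 → posterior Normal(-704/309, 70/103)
obs 4: x=5/4 → posterior Normal(-2501/1488, 35/62)
obs 5: x=9 → posterior Normal(-233/1740, 14/29)
obs 6: x=-10 → posterior Normal(-2753/1992, 35/83)
obs 7: x=-3 → posterior Normal(-319/204, 70/187)
obs 8: x=9 → posterior Normal(-1241/2496, 35/104)
obs 9: x=5/4 → posterior Normal(-463/1374, 70/229)
obs 10: x=5/2 → posterior Normal(-37/375, 7/25)
obs 11: x=-7/4 → posterior Normal(-737/3252, 70/271)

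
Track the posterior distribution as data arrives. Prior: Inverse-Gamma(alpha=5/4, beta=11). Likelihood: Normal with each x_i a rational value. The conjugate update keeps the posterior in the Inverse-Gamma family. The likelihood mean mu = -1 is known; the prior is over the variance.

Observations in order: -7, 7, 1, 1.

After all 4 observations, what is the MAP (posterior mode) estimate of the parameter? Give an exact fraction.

obs 1: x=-7 → posterior Inverse-Gamma(7/4, 29)
obs 2: x=7 → posterior Inverse-Gamma(9/4, 61)
obs 3: x=1 → posterior Inverse-Gamma(11/4, 63)
obs 4: x=1 → posterior Inverse-Gamma(13/4, 65)

260/17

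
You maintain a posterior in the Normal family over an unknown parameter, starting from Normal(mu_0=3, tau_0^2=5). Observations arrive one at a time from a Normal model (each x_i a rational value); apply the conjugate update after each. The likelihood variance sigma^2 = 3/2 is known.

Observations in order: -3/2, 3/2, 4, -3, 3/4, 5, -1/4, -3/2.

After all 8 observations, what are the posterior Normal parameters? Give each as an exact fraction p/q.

obs 1: x=-3/2 → posterior Normal(-6/13, 15/13)
obs 2: x=3/2 → posterior Normal(9/23, 15/23)
obs 3: x=4 → posterior Normal(49/33, 5/11)
obs 4: x=-3 → posterior Normal(19/43, 15/43)
obs 5: x=3/4 → posterior Normal(1/2, 15/53)
obs 6: x=5 → posterior Normal(17/14, 5/21)
obs 7: x=-1/4 → posterior Normal(74/73, 15/73)
obs 8: x=-3/2 → posterior Normal(59/83, 15/83)

mu_0=59/83, tau_0^2=15/83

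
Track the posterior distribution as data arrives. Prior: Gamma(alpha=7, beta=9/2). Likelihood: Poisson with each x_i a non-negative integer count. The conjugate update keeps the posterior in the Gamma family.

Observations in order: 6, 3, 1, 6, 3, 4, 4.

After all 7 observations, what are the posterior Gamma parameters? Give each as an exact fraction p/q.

alpha=34, beta=23/2

obs 1: x=6 → posterior Gamma(13, 11/2)
obs 2: x=3 → posterior Gamma(16, 13/2)
obs 3: x=1 → posterior Gamma(17, 15/2)
obs 4: x=6 → posterior Gamma(23, 17/2)
obs 5: x=3 → posterior Gamma(26, 19/2)
obs 6: x=4 → posterior Gamma(30, 21/2)
obs 7: x=4 → posterior Gamma(34, 23/2)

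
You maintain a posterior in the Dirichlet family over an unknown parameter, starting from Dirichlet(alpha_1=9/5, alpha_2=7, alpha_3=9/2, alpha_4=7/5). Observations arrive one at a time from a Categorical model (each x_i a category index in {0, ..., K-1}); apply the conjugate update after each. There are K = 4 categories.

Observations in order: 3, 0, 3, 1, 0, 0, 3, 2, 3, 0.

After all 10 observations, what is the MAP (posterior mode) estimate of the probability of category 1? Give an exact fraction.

70/207

obs 1: x=3 → posterior Dirichlet(9/5, 7, 9/2, 12/5)
obs 2: x=0 → posterior Dirichlet(14/5, 7, 9/2, 12/5)
obs 3: x=3 → posterior Dirichlet(14/5, 7, 9/2, 17/5)
obs 4: x=1 → posterior Dirichlet(14/5, 8, 9/2, 17/5)
obs 5: x=0 → posterior Dirichlet(19/5, 8, 9/2, 17/5)
obs 6: x=0 → posterior Dirichlet(24/5, 8, 9/2, 17/5)
obs 7: x=3 → posterior Dirichlet(24/5, 8, 9/2, 22/5)
obs 8: x=2 → posterior Dirichlet(24/5, 8, 11/2, 22/5)
obs 9: x=3 → posterior Dirichlet(24/5, 8, 11/2, 27/5)
obs 10: x=0 → posterior Dirichlet(29/5, 8, 11/2, 27/5)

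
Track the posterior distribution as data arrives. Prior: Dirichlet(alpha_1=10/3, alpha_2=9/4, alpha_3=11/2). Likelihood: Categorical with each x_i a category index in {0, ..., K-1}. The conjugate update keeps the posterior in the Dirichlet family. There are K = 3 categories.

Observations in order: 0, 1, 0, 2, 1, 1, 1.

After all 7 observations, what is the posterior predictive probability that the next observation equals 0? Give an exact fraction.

obs 1: x=0 → posterior Dirichlet(13/3, 9/4, 11/2)
obs 2: x=1 → posterior Dirichlet(13/3, 13/4, 11/2)
obs 3: x=0 → posterior Dirichlet(16/3, 13/4, 11/2)
obs 4: x=2 → posterior Dirichlet(16/3, 13/4, 13/2)
obs 5: x=1 → posterior Dirichlet(16/3, 17/4, 13/2)
obs 6: x=1 → posterior Dirichlet(16/3, 21/4, 13/2)
obs 7: x=1 → posterior Dirichlet(16/3, 25/4, 13/2)

64/217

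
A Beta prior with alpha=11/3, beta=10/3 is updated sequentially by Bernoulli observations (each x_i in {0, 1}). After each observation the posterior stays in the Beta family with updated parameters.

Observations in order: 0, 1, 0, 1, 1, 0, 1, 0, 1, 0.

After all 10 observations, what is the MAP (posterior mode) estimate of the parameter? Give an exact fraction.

obs 1: x=0 → posterior Beta(11/3, 13/3)
obs 2: x=1 → posterior Beta(14/3, 13/3)
obs 3: x=0 → posterior Beta(14/3, 16/3)
obs 4: x=1 → posterior Beta(17/3, 16/3)
obs 5: x=1 → posterior Beta(20/3, 16/3)
obs 6: x=0 → posterior Beta(20/3, 19/3)
obs 7: x=1 → posterior Beta(23/3, 19/3)
obs 8: x=0 → posterior Beta(23/3, 22/3)
obs 9: x=1 → posterior Beta(26/3, 22/3)
obs 10: x=0 → posterior Beta(26/3, 25/3)

23/45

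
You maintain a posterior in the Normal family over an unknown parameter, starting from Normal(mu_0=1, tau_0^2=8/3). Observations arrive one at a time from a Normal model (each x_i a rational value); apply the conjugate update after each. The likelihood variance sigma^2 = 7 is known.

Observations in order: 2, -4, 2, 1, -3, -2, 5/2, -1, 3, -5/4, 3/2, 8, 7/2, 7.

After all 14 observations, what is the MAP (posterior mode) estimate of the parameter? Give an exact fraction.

25/19

obs 1: x=2 → posterior Normal(37/29, 56/29)
obs 2: x=-4 → posterior Normal(5/37, 56/37)
obs 3: x=2 → posterior Normal(7/15, 56/45)
obs 4: x=1 → posterior Normal(29/53, 56/53)
obs 5: x=-3 → posterior Normal(5/61, 56/61)
obs 6: x=-2 → posterior Normal(-11/69, 56/69)
obs 7: x=5/2 → posterior Normal(9/77, 8/11)
obs 8: x=-1 → posterior Normal(1/85, 56/85)
obs 9: x=3 → posterior Normal(25/93, 56/93)
obs 10: x=-5/4 → posterior Normal(15/101, 56/101)
obs 11: x=3/2 → posterior Normal(27/109, 56/109)
obs 12: x=8 → posterior Normal(7/9, 56/117)
obs 13: x=7/2 → posterior Normal(119/125, 56/125)
obs 14: x=7 → posterior Normal(25/19, 8/19)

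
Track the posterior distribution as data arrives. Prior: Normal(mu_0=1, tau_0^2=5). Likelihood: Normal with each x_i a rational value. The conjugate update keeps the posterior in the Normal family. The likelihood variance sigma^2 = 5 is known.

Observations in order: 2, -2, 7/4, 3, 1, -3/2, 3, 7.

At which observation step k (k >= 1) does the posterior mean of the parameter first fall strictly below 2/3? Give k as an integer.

k = 2

obs 1: x=2 → posterior Normal(3/2, 5/2)
obs 2: x=-2 → posterior Normal(1/3, 5/3)
obs 3: x=7/4 → posterior Normal(11/16, 5/4)
obs 4: x=3 → posterior Normal(23/20, 1)
obs 5: x=1 → posterior Normal(9/8, 5/6)
obs 6: x=-3/2 → posterior Normal(3/4, 5/7)
obs 7: x=3 → posterior Normal(33/32, 5/8)
obs 8: x=7 → posterior Normal(61/36, 5/9)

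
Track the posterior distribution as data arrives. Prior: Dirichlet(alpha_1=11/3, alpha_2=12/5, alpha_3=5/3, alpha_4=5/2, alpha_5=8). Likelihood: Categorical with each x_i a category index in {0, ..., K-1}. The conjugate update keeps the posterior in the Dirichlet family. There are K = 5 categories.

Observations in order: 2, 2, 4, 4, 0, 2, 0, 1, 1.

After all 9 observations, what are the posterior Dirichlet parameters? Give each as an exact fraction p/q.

obs 1: x=2 → posterior Dirichlet(11/3, 12/5, 8/3, 5/2, 8)
obs 2: x=2 → posterior Dirichlet(11/3, 12/5, 11/3, 5/2, 8)
obs 3: x=4 → posterior Dirichlet(11/3, 12/5, 11/3, 5/2, 9)
obs 4: x=4 → posterior Dirichlet(11/3, 12/5, 11/3, 5/2, 10)
obs 5: x=0 → posterior Dirichlet(14/3, 12/5, 11/3, 5/2, 10)
obs 6: x=2 → posterior Dirichlet(14/3, 12/5, 14/3, 5/2, 10)
obs 7: x=0 → posterior Dirichlet(17/3, 12/5, 14/3, 5/2, 10)
obs 8: x=1 → posterior Dirichlet(17/3, 17/5, 14/3, 5/2, 10)
obs 9: x=1 → posterior Dirichlet(17/3, 22/5, 14/3, 5/2, 10)

alpha_1=17/3, alpha_2=22/5, alpha_3=14/3, alpha_4=5/2, alpha_5=10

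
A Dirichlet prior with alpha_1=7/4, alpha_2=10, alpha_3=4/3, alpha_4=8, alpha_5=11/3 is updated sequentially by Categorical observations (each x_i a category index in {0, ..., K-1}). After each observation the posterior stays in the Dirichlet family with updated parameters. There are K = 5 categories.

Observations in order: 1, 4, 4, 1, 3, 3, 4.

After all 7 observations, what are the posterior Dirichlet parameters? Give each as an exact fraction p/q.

obs 1: x=1 → posterior Dirichlet(7/4, 11, 4/3, 8, 11/3)
obs 2: x=4 → posterior Dirichlet(7/4, 11, 4/3, 8, 14/3)
obs 3: x=4 → posterior Dirichlet(7/4, 11, 4/3, 8, 17/3)
obs 4: x=1 → posterior Dirichlet(7/4, 12, 4/3, 8, 17/3)
obs 5: x=3 → posterior Dirichlet(7/4, 12, 4/3, 9, 17/3)
obs 6: x=3 → posterior Dirichlet(7/4, 12, 4/3, 10, 17/3)
obs 7: x=4 → posterior Dirichlet(7/4, 12, 4/3, 10, 20/3)

alpha_1=7/4, alpha_2=12, alpha_3=4/3, alpha_4=10, alpha_5=20/3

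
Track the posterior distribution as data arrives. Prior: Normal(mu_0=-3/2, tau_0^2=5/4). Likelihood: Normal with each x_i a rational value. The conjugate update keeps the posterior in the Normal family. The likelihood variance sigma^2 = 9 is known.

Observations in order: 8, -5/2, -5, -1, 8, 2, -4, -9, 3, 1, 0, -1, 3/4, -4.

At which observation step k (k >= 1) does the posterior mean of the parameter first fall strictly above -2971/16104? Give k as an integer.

k = 6

obs 1: x=8 → posterior Normal(-14/41, 45/41)
obs 2: x=-5/2 → posterior Normal(-53/92, 45/46)
obs 3: x=-5 → posterior Normal(-103/102, 15/17)
obs 4: x=-1 → posterior Normal(-113/112, 45/56)
obs 5: x=8 → posterior Normal(-33/122, 45/61)
obs 6: x=2 → posterior Normal(-13/132, 15/22)
obs 7: x=-4 → posterior Normal(-53/142, 45/71)
obs 8: x=-9 → posterior Normal(-143/152, 45/76)
obs 9: x=3 → posterior Normal(-113/162, 5/9)
obs 10: x=1 → posterior Normal(-103/172, 45/86)
obs 11: x=0 → posterior Normal(-103/182, 45/91)
obs 12: x=-1 → posterior Normal(-113/192, 15/32)
obs 13: x=3/4 → posterior Normal(-211/404, 45/101)
obs 14: x=-4 → posterior Normal(-291/424, 45/106)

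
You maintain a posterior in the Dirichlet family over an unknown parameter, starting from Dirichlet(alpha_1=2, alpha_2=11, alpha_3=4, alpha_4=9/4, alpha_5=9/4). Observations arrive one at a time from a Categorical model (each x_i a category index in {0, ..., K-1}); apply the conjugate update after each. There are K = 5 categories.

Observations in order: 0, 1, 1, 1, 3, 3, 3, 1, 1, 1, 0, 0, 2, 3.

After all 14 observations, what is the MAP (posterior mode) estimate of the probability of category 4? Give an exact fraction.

5/122

obs 1: x=0 → posterior Dirichlet(3, 11, 4, 9/4, 9/4)
obs 2: x=1 → posterior Dirichlet(3, 12, 4, 9/4, 9/4)
obs 3: x=1 → posterior Dirichlet(3, 13, 4, 9/4, 9/4)
obs 4: x=1 → posterior Dirichlet(3, 14, 4, 9/4, 9/4)
obs 5: x=3 → posterior Dirichlet(3, 14, 4, 13/4, 9/4)
obs 6: x=3 → posterior Dirichlet(3, 14, 4, 17/4, 9/4)
obs 7: x=3 → posterior Dirichlet(3, 14, 4, 21/4, 9/4)
obs 8: x=1 → posterior Dirichlet(3, 15, 4, 21/4, 9/4)
obs 9: x=1 → posterior Dirichlet(3, 16, 4, 21/4, 9/4)
obs 10: x=1 → posterior Dirichlet(3, 17, 4, 21/4, 9/4)
obs 11: x=0 → posterior Dirichlet(4, 17, 4, 21/4, 9/4)
obs 12: x=0 → posterior Dirichlet(5, 17, 4, 21/4, 9/4)
obs 13: x=2 → posterior Dirichlet(5, 17, 5, 21/4, 9/4)
obs 14: x=3 → posterior Dirichlet(5, 17, 5, 25/4, 9/4)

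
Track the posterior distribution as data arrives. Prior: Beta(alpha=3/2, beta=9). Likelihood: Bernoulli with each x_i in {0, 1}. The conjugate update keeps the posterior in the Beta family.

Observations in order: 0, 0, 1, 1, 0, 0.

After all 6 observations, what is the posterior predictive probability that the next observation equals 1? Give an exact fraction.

7/33

obs 1: x=0 → posterior Beta(3/2, 10)
obs 2: x=0 → posterior Beta(3/2, 11)
obs 3: x=1 → posterior Beta(5/2, 11)
obs 4: x=1 → posterior Beta(7/2, 11)
obs 5: x=0 → posterior Beta(7/2, 12)
obs 6: x=0 → posterior Beta(7/2, 13)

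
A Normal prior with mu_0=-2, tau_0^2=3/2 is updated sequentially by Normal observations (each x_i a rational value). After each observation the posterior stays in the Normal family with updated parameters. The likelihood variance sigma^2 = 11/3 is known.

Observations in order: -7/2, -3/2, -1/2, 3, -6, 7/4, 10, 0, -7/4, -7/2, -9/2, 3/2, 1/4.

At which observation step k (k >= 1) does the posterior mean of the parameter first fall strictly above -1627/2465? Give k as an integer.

obs 1: x=-7/2 → posterior Normal(-151/62, 33/31)
obs 2: x=-3/2 → posterior Normal(-89/40, 33/40)
obs 3: x=-1/2 → posterior Normal(-187/98, 33/49)
obs 4: x=3 → posterior Normal(-133/116, 33/58)
obs 5: x=-6 → posterior Normal(-241/134, 33/67)
obs 6: x=7/4 → posterior Normal(-419/304, 33/76)
obs 7: x=10 → posterior Normal(-59/340, 33/85)
obs 8: x=0 → posterior Normal(-59/376, 33/94)
obs 9: x=-7/4 → posterior Normal(-61/206, 33/103)
obs 10: x=-7/2 → posterior Normal(-31/56, 33/112)
obs 11: x=-9/2 → posterior Normal(-205/242, 3/11)
obs 12: x=3/2 → posterior Normal(-89/130, 33/130)
obs 13: x=1/4 → posterior Normal(-347/556, 33/139)

k = 7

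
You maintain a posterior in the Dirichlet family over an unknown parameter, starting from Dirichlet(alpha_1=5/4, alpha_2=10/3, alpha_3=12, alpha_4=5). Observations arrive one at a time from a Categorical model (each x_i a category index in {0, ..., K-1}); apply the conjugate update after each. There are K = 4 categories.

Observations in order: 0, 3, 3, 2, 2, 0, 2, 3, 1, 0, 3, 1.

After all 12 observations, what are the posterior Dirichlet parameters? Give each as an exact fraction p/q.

alpha_1=17/4, alpha_2=16/3, alpha_3=15, alpha_4=9

obs 1: x=0 → posterior Dirichlet(9/4, 10/3, 12, 5)
obs 2: x=3 → posterior Dirichlet(9/4, 10/3, 12, 6)
obs 3: x=3 → posterior Dirichlet(9/4, 10/3, 12, 7)
obs 4: x=2 → posterior Dirichlet(9/4, 10/3, 13, 7)
obs 5: x=2 → posterior Dirichlet(9/4, 10/3, 14, 7)
obs 6: x=0 → posterior Dirichlet(13/4, 10/3, 14, 7)
obs 7: x=2 → posterior Dirichlet(13/4, 10/3, 15, 7)
obs 8: x=3 → posterior Dirichlet(13/4, 10/3, 15, 8)
obs 9: x=1 → posterior Dirichlet(13/4, 13/3, 15, 8)
obs 10: x=0 → posterior Dirichlet(17/4, 13/3, 15, 8)
obs 11: x=3 → posterior Dirichlet(17/4, 13/3, 15, 9)
obs 12: x=1 → posterior Dirichlet(17/4, 16/3, 15, 9)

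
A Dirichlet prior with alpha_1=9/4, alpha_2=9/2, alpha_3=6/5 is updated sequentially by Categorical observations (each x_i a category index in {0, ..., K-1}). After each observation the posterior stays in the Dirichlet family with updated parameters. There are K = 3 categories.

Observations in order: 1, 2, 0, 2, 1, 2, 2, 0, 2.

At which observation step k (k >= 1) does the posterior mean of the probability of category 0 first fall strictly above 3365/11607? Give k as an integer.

k = 3

obs 1: x=1 → posterior Dirichlet(9/4, 11/2, 6/5)
obs 2: x=2 → posterior Dirichlet(9/4, 11/2, 11/5)
obs 3: x=0 → posterior Dirichlet(13/4, 11/2, 11/5)
obs 4: x=2 → posterior Dirichlet(13/4, 11/2, 16/5)
obs 5: x=1 → posterior Dirichlet(13/4, 13/2, 16/5)
obs 6: x=2 → posterior Dirichlet(13/4, 13/2, 21/5)
obs 7: x=2 → posterior Dirichlet(13/4, 13/2, 26/5)
obs 8: x=0 → posterior Dirichlet(17/4, 13/2, 26/5)
obs 9: x=2 → posterior Dirichlet(17/4, 13/2, 31/5)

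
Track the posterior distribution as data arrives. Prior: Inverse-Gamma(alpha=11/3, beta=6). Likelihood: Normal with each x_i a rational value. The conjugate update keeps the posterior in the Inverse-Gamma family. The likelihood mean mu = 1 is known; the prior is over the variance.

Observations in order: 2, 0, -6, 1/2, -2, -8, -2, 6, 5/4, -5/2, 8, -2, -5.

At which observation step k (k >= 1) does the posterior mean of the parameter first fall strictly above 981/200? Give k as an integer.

obs 1: x=2 → posterior Inverse-Gamma(25/6, 13/2)
obs 2: x=0 → posterior Inverse-Gamma(14/3, 7)
obs 3: x=-6 → posterior Inverse-Gamma(31/6, 63/2)
obs 4: x=1/2 → posterior Inverse-Gamma(17/3, 253/8)
obs 5: x=-2 → posterior Inverse-Gamma(37/6, 289/8)
obs 6: x=-8 → posterior Inverse-Gamma(20/3, 613/8)
obs 7: x=-2 → posterior Inverse-Gamma(43/6, 649/8)
obs 8: x=6 → posterior Inverse-Gamma(23/3, 749/8)
obs 9: x=5/4 → posterior Inverse-Gamma(49/6, 2997/32)
obs 10: x=-5/2 → posterior Inverse-Gamma(26/3, 3193/32)
obs 11: x=8 → posterior Inverse-Gamma(55/6, 3977/32)
obs 12: x=-2 → posterior Inverse-Gamma(29/3, 4121/32)
obs 13: x=-5 → posterior Inverse-Gamma(61/6, 4697/32)

k = 3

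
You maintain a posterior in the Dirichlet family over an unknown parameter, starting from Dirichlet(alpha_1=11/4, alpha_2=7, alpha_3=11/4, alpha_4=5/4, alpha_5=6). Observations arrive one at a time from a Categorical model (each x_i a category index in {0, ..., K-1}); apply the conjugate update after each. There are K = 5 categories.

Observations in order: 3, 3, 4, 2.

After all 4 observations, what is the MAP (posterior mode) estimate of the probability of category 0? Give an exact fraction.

7/75

obs 1: x=3 → posterior Dirichlet(11/4, 7, 11/4, 9/4, 6)
obs 2: x=3 → posterior Dirichlet(11/4, 7, 11/4, 13/4, 6)
obs 3: x=4 → posterior Dirichlet(11/4, 7, 11/4, 13/4, 7)
obs 4: x=2 → posterior Dirichlet(11/4, 7, 15/4, 13/4, 7)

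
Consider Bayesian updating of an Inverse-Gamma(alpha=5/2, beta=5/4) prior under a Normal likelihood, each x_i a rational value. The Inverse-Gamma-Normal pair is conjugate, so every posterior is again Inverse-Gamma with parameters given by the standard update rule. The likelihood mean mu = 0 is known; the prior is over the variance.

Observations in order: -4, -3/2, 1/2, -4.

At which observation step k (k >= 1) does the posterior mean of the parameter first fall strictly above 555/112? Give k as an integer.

obs 1: x=-4 → posterior Inverse-Gamma(3, 37/4)
obs 2: x=-3/2 → posterior Inverse-Gamma(7/2, 83/8)
obs 3: x=1/2 → posterior Inverse-Gamma(4, 21/2)
obs 4: x=-4 → posterior Inverse-Gamma(9/2, 37/2)

k = 4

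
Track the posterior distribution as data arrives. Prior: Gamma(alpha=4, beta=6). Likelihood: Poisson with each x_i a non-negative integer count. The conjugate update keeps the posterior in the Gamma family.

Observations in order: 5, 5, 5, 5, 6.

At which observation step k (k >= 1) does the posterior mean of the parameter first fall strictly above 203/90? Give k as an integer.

k = 4

obs 1: x=5 → posterior Gamma(9, 7)
obs 2: x=5 → posterior Gamma(14, 8)
obs 3: x=5 → posterior Gamma(19, 9)
obs 4: x=5 → posterior Gamma(24, 10)
obs 5: x=6 → posterior Gamma(30, 11)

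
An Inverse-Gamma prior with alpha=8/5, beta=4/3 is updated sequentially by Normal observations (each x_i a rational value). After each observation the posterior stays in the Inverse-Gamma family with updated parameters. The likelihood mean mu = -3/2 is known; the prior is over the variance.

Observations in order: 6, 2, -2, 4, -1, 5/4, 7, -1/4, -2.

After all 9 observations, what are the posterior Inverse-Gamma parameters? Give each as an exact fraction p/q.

obs 1: x=6 → posterior Inverse-Gamma(21/10, 707/24)
obs 2: x=2 → posterior Inverse-Gamma(13/5, 427/12)
obs 3: x=-2 → posterior Inverse-Gamma(31/10, 857/24)
obs 4: x=4 → posterior Inverse-Gamma(18/5, 305/6)
obs 5: x=-1 → posterior Inverse-Gamma(41/10, 1223/24)
obs 6: x=5/4 → posterior Inverse-Gamma(23/5, 5255/96)
obs 7: x=7 → posterior Inverse-Gamma(51/10, 8723/96)
obs 8: x=-1/4 → posterior Inverse-Gamma(28/5, 4399/48)
obs 9: x=-2 → posterior Inverse-Gamma(61/10, 4405/48)

alpha=61/10, beta=4405/48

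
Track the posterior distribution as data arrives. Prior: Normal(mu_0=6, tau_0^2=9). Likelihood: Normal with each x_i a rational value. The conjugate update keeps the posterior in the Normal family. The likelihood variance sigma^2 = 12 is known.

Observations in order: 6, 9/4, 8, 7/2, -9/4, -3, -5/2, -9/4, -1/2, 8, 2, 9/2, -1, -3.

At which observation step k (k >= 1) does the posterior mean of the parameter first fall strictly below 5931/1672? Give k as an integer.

obs 1: x=6 → posterior Normal(6, 36/7)
obs 2: x=9/4 → posterior Normal(39/8, 18/5)
obs 3: x=8 → posterior Normal(291/52, 36/13)
obs 4: x=7/2 → posterior Normal(333/64, 9/4)
obs 5: x=-9/4 → posterior Normal(153/38, 36/19)
obs 6: x=-3 → posterior Normal(135/44, 18/11)
obs 7: x=-5/2 → posterior Normal(12/5, 36/25)
obs 8: x=-9/4 → posterior Normal(213/112, 9/7)
obs 9: x=-1/2 → posterior Normal(207/124, 36/31)
obs 10: x=8 → posterior Normal(303/136, 18/17)
obs 11: x=2 → posterior Normal(327/148, 36/37)
obs 12: x=9/2 → posterior Normal(381/160, 9/10)
obs 13: x=-1 → posterior Normal(369/172, 36/43)
obs 14: x=-3 → posterior Normal(333/184, 18/23)

k = 6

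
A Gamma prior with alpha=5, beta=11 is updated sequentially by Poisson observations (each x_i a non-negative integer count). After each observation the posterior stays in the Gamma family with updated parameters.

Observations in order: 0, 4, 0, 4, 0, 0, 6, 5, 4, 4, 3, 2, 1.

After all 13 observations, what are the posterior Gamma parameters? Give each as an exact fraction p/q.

alpha=38, beta=24

obs 1: x=0 → posterior Gamma(5, 12)
obs 2: x=4 → posterior Gamma(9, 13)
obs 3: x=0 → posterior Gamma(9, 14)
obs 4: x=4 → posterior Gamma(13, 15)
obs 5: x=0 → posterior Gamma(13, 16)
obs 6: x=0 → posterior Gamma(13, 17)
obs 7: x=6 → posterior Gamma(19, 18)
obs 8: x=5 → posterior Gamma(24, 19)
obs 9: x=4 → posterior Gamma(28, 20)
obs 10: x=4 → posterior Gamma(32, 21)
obs 11: x=3 → posterior Gamma(35, 22)
obs 12: x=2 → posterior Gamma(37, 23)
obs 13: x=1 → posterior Gamma(38, 24)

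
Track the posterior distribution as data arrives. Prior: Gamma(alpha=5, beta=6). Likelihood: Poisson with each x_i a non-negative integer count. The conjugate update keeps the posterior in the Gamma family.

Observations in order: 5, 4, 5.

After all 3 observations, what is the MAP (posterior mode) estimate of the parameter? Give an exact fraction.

obs 1: x=5 → posterior Gamma(10, 7)
obs 2: x=4 → posterior Gamma(14, 8)
obs 3: x=5 → posterior Gamma(19, 9)

2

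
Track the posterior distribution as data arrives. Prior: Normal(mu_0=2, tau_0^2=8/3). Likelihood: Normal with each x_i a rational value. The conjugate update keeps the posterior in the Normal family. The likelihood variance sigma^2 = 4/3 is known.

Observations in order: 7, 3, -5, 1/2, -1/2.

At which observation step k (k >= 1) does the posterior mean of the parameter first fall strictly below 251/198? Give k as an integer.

k = 5

obs 1: x=7 → posterior Normal(16/3, 8/9)
obs 2: x=3 → posterior Normal(22/5, 8/15)
obs 3: x=-5 → posterior Normal(12/7, 8/21)
obs 4: x=1/2 → posterior Normal(13/9, 8/27)
obs 5: x=-1/2 → posterior Normal(12/11, 8/33)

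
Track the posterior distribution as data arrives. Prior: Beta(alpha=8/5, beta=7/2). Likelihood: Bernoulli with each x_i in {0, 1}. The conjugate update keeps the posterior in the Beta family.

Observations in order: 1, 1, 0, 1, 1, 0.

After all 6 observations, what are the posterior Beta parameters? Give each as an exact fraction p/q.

alpha=28/5, beta=11/2

obs 1: x=1 → posterior Beta(13/5, 7/2)
obs 2: x=1 → posterior Beta(18/5, 7/2)
obs 3: x=0 → posterior Beta(18/5, 9/2)
obs 4: x=1 → posterior Beta(23/5, 9/2)
obs 5: x=1 → posterior Beta(28/5, 9/2)
obs 6: x=0 → posterior Beta(28/5, 11/2)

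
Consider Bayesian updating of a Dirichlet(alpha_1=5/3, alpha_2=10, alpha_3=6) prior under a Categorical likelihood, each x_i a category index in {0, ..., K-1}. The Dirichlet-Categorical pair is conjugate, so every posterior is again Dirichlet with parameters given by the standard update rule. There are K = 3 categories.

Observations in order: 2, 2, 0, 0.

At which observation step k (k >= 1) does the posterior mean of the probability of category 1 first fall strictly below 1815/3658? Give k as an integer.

obs 1: x=2 → posterior Dirichlet(5/3, 10, 7)
obs 2: x=2 → posterior Dirichlet(5/3, 10, 8)
obs 3: x=0 → posterior Dirichlet(8/3, 10, 8)
obs 4: x=0 → posterior Dirichlet(11/3, 10, 8)

k = 3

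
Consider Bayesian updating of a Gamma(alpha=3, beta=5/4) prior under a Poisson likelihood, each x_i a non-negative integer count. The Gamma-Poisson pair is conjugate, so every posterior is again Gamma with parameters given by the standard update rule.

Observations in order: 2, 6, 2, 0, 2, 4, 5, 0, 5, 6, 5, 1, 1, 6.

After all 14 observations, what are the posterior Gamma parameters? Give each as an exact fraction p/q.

alpha=48, beta=61/4

obs 1: x=2 → posterior Gamma(5, 9/4)
obs 2: x=6 → posterior Gamma(11, 13/4)
obs 3: x=2 → posterior Gamma(13, 17/4)
obs 4: x=0 → posterior Gamma(13, 21/4)
obs 5: x=2 → posterior Gamma(15, 25/4)
obs 6: x=4 → posterior Gamma(19, 29/4)
obs 7: x=5 → posterior Gamma(24, 33/4)
obs 8: x=0 → posterior Gamma(24, 37/4)
obs 9: x=5 → posterior Gamma(29, 41/4)
obs 10: x=6 → posterior Gamma(35, 45/4)
obs 11: x=5 → posterior Gamma(40, 49/4)
obs 12: x=1 → posterior Gamma(41, 53/4)
obs 13: x=1 → posterior Gamma(42, 57/4)
obs 14: x=6 → posterior Gamma(48, 61/4)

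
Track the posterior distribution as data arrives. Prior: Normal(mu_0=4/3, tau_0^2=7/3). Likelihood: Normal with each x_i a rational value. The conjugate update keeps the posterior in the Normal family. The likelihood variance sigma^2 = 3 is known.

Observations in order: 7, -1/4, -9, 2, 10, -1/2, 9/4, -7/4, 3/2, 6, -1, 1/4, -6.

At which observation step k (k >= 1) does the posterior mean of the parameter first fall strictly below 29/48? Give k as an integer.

obs 1: x=7 → posterior Normal(61/16, 21/16)
obs 2: x=-1/4 → posterior Normal(237/92, 21/23)
obs 3: x=-9 → posterior Normal(-1/8, 7/10)
obs 4: x=2 → posterior Normal(41/148, 21/37)
obs 5: x=10 → posterior Normal(321/176, 21/44)
obs 6: x=-1/2 → posterior Normal(307/204, 7/17)
obs 7: x=9/4 → posterior Normal(185/116, 21/58)
obs 8: x=-7/4 → posterior Normal(321/260, 21/65)
obs 9: x=3/2 → posterior Normal(121/96, 7/24)
obs 10: x=6 → posterior Normal(531/316, 21/79)
obs 11: x=-1 → posterior Normal(503/344, 21/86)
obs 12: x=1/4 → posterior Normal(85/62, 7/31)
obs 13: x=-6 → posterior Normal(171/200, 21/100)

k = 3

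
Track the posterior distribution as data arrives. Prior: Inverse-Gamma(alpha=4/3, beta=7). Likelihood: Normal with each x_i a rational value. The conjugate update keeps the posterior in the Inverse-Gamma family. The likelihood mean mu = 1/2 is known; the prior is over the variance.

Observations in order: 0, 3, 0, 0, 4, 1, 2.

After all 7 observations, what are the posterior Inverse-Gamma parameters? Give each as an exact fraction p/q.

obs 1: x=0 → posterior Inverse-Gamma(11/6, 57/8)
obs 2: x=3 → posterior Inverse-Gamma(7/3, 41/4)
obs 3: x=0 → posterior Inverse-Gamma(17/6, 83/8)
obs 4: x=0 → posterior Inverse-Gamma(10/3, 21/2)
obs 5: x=4 → posterior Inverse-Gamma(23/6, 133/8)
obs 6: x=1 → posterior Inverse-Gamma(13/3, 67/4)
obs 7: x=2 → posterior Inverse-Gamma(29/6, 143/8)

alpha=29/6, beta=143/8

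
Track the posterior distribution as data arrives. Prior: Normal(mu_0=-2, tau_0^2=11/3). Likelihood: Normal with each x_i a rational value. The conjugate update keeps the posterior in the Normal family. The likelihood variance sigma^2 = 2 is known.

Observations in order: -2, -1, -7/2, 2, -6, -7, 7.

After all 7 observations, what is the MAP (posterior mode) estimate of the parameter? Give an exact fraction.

obs 1: x=-2 → posterior Normal(-2, 22/17)
obs 2: x=-1 → posterior Normal(-45/28, 11/14)
obs 3: x=-7/2 → posterior Normal(-167/78, 22/39)
obs 4: x=2 → posterior Normal(-123/100, 11/25)
obs 5: x=-6 → posterior Normal(-255/122, 22/61)
obs 6: x=-7 → posterior Normal(-409/144, 11/36)
obs 7: x=7 → posterior Normal(-255/166, 22/83)

-255/166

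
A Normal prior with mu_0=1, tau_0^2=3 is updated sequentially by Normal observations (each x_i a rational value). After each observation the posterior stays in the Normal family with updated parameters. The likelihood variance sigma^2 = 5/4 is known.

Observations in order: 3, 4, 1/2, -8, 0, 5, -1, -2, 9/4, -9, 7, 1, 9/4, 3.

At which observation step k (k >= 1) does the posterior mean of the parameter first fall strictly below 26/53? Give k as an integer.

k = 4

obs 1: x=3 → posterior Normal(41/17, 15/17)
obs 2: x=4 → posterior Normal(89/29, 15/29)
obs 3: x=1/2 → posterior Normal(95/41, 15/41)
obs 4: x=-8 → posterior Normal(-1/53, 15/53)
obs 5: x=0 → posterior Normal(-1/65, 3/13)
obs 6: x=5 → posterior Normal(59/77, 15/77)
obs 7: x=-1 → posterior Normal(47/89, 15/89)
obs 8: x=-2 → posterior Normal(23/101, 15/101)
obs 9: x=9/4 → posterior Normal(50/113, 15/113)
obs 10: x=-9 → posterior Normal(-58/125, 3/25)
obs 11: x=7 → posterior Normal(26/137, 15/137)
obs 12: x=1 → posterior Normal(38/149, 15/149)
obs 13: x=9/4 → posterior Normal(65/161, 15/161)
obs 14: x=3 → posterior Normal(101/173, 15/173)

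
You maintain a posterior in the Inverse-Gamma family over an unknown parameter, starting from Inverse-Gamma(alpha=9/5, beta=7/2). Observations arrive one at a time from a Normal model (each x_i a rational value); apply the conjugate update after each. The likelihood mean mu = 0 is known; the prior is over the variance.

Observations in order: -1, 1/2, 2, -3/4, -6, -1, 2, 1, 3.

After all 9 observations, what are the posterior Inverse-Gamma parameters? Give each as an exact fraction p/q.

alpha=63/10, beta=1021/32

obs 1: x=-1 → posterior Inverse-Gamma(23/10, 4)
obs 2: x=1/2 → posterior Inverse-Gamma(14/5, 33/8)
obs 3: x=2 → posterior Inverse-Gamma(33/10, 49/8)
obs 4: x=-3/4 → posterior Inverse-Gamma(19/5, 205/32)
obs 5: x=-6 → posterior Inverse-Gamma(43/10, 781/32)
obs 6: x=-1 → posterior Inverse-Gamma(24/5, 797/32)
obs 7: x=2 → posterior Inverse-Gamma(53/10, 861/32)
obs 8: x=1 → posterior Inverse-Gamma(29/5, 877/32)
obs 9: x=3 → posterior Inverse-Gamma(63/10, 1021/32)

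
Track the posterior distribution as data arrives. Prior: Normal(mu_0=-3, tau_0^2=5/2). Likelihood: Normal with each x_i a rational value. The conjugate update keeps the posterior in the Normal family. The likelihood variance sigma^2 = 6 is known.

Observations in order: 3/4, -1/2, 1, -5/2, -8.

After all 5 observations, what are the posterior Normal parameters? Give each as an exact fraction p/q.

obs 1: x=3/4 → posterior Normal(-129/68, 30/17)
obs 2: x=-1/2 → posterior Normal(-139/88, 15/11)
obs 3: x=1 → posterior Normal(-119/108, 10/9)
obs 4: x=-5/2 → posterior Normal(-169/128, 15/16)
obs 5: x=-8 → posterior Normal(-329/148, 30/37)

mu_0=-329/148, tau_0^2=30/37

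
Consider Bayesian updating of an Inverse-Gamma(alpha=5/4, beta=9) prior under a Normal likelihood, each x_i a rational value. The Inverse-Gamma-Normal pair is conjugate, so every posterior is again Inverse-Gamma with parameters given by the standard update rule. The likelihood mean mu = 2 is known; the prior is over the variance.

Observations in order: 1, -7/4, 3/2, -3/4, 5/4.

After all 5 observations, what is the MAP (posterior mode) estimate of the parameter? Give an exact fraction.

obs 1: x=1 → posterior Inverse-Gamma(7/4, 19/2)
obs 2: x=-7/4 → posterior Inverse-Gamma(9/4, 529/32)
obs 3: x=3/2 → posterior Inverse-Gamma(11/4, 533/32)
obs 4: x=-3/4 → posterior Inverse-Gamma(13/4, 327/16)
obs 5: x=5/4 → posterior Inverse-Gamma(15/4, 663/32)

663/152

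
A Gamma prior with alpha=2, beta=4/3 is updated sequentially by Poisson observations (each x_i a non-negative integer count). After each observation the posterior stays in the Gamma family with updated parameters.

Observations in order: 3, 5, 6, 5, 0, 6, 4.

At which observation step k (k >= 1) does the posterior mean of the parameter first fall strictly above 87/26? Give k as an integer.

k = 3

obs 1: x=3 → posterior Gamma(5, 7/3)
obs 2: x=5 → posterior Gamma(10, 10/3)
obs 3: x=6 → posterior Gamma(16, 13/3)
obs 4: x=5 → posterior Gamma(21, 16/3)
obs 5: x=0 → posterior Gamma(21, 19/3)
obs 6: x=6 → posterior Gamma(27, 22/3)
obs 7: x=4 → posterior Gamma(31, 25/3)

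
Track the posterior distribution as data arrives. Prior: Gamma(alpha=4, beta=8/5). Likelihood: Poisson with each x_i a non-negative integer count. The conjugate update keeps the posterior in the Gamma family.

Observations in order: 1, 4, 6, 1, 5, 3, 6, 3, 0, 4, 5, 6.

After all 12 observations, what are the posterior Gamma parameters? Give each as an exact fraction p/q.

alpha=48, beta=68/5

obs 1: x=1 → posterior Gamma(5, 13/5)
obs 2: x=4 → posterior Gamma(9, 18/5)
obs 3: x=6 → posterior Gamma(15, 23/5)
obs 4: x=1 → posterior Gamma(16, 28/5)
obs 5: x=5 → posterior Gamma(21, 33/5)
obs 6: x=3 → posterior Gamma(24, 38/5)
obs 7: x=6 → posterior Gamma(30, 43/5)
obs 8: x=3 → posterior Gamma(33, 48/5)
obs 9: x=0 → posterior Gamma(33, 53/5)
obs 10: x=4 → posterior Gamma(37, 58/5)
obs 11: x=5 → posterior Gamma(42, 63/5)
obs 12: x=6 → posterior Gamma(48, 68/5)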